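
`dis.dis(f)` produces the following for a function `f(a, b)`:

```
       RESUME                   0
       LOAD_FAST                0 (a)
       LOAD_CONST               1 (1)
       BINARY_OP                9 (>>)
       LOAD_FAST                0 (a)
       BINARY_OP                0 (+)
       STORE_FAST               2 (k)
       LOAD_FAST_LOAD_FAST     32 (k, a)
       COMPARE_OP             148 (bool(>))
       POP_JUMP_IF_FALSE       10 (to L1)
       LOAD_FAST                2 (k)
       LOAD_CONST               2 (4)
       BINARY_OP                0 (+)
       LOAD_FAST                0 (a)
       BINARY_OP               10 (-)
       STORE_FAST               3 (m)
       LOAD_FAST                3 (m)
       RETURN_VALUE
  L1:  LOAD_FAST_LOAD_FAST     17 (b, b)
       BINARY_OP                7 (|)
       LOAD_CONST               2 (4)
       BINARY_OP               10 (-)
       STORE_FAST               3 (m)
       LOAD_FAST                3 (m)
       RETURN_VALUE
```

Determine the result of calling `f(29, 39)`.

18

LOAD_FAST a → push 29. Stack: [29]
LOAD_CONST → push 1. Stack: [29, 1]
BINARY_OP >> → 29 >> 1 = 14. Stack: [14]
LOAD_FAST a → push 29. Stack: [14, 29]
BINARY_OP + → 14 + 29 = 43. Stack: [43]
STORE_FAST k → k=43. Stack: []
LOAD_FAST_LOAD_FAST k,a → push 43,29. Stack: [43, 29]
COMPARE_OP bool(>) → 43 vs 29 = True. Stack: [True]
POP_JUMP_IF_FALSE → pop True; no jump. Stack: []
LOAD_FAST k → push 43. Stack: [43]
LOAD_CONST → push 4. Stack: [43, 4]
BINARY_OP + → 43 + 4 = 47. Stack: [47]
LOAD_FAST a → push 29. Stack: [47, 29]
BINARY_OP - → 47 - 29 = 18. Stack: [18]
STORE_FAST m → m=18. Stack: []
LOAD_FAST m → push 18. Stack: [18]
RETURN_VALUE → return 18.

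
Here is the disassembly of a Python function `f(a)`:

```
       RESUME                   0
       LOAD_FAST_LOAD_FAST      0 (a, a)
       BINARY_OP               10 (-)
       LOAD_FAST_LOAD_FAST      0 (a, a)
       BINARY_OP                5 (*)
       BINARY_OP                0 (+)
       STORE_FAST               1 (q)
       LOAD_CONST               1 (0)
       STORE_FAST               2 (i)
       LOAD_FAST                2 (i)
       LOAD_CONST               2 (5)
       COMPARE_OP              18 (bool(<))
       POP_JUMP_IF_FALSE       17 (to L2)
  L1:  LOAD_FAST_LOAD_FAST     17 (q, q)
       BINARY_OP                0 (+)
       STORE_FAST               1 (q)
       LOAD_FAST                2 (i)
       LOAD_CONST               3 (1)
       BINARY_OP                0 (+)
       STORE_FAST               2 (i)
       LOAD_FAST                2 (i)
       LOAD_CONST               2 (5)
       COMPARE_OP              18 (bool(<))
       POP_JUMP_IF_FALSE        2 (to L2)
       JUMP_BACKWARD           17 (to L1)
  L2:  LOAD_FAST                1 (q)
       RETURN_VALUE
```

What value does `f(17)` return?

LOAD_FAST_LOAD_FAST a,a → push 17,17
BINARY_OP - → 17 - 17 = 0
LOAD_FAST_LOAD_FAST a,a → push 17,17
BINARY_OP * → 17 * 17 = 289
BINARY_OP + → 0 + 289 = 289
STORE_FAST q → q=289
LOAD_CONST → push 0
STORE_FAST i → i=0
LOAD_FAST i → push 0
LOAD_CONST → push 5
COMPARE_OP bool(<) → 0 vs 5 = True
POP_JUMP_IF_FALSE → pop True; no jump
LOAD_FAST_LOAD_FAST q,q → push 289,289
BINARY_OP + → 289 + 289 = 578
STORE_FAST q → q=578
LOAD_FAST i → push 0
LOAD_CONST → push 1
BINARY_OP + → 0 + 1 = 1
STORE_FAST i → i=1
LOAD_FAST i → push 1
LOAD_CONST → push 5
COMPARE_OP bool(<) → 1 vs 5 = True
POP_JUMP_IF_FALSE → pop True; no jump
LOAD_FAST_LOAD_FAST q,q → push 578,578
BINARY_OP + → 578 + 578 = 1156
STORE_FAST q → q=1156
LOAD_FAST i → push 1
LOAD_CONST → push 1
BINARY_OP + → 1 + 1 = 2
STORE_FAST i → i=2
LOAD_FAST i → push 2
LOAD_CONST → push 5
COMPARE_OP bool(<) → 2 vs 5 = True
POP_JUMP_IF_FALSE → pop True; no jump
LOAD_FAST_LOAD_FAST q,q → push 1156,1156
BINARY_OP + → 1156 + 1156 = 2312
STORE_FAST q → q=2312
LOAD_FAST i → push 2
LOAD_CONST → push 1
BINARY_OP + → 2 + 1 = 3
STORE_FAST i → i=3
LOAD_FAST i → push 3
LOAD_CONST → push 5
COMPARE_OP bool(<) → 3 vs 5 = True
POP_JUMP_IF_FALSE → pop True; no jump
LOAD_FAST_LOAD_FAST q,q → push 2312,2312
BINARY_OP + → 2312 + 2312 = 4624
STORE_FAST q → q=4624
LOAD_FAST i → push 3
LOAD_CONST → push 1
BINARY_OP + → 3 + 1 = 4
STORE_FAST i → i=4
LOAD_FAST i → push 4
LOAD_CONST → push 5
COMPARE_OP bool(<) → 4 vs 5 = True
POP_JUMP_IF_FALSE → pop True; no jump
LOAD_FAST_LOAD_FAST q,q → push 4624,4624
BINARY_OP + → 4624 + 4624 = 9248
STORE_FAST q → q=9248
LOAD_FAST i → push 4
LOAD_CONST → push 1
BINARY_OP + → 4 + 1 = 5
STORE_FAST i → i=5
LOAD_FAST i → push 5
LOAD_CONST → push 5
COMPARE_OP bool(<) → 5 vs 5 = False
POP_JUMP_IF_FALSE → pop False; jump
LOAD_FAST q → push 9248
RETURN_VALUE → return 9248.

9248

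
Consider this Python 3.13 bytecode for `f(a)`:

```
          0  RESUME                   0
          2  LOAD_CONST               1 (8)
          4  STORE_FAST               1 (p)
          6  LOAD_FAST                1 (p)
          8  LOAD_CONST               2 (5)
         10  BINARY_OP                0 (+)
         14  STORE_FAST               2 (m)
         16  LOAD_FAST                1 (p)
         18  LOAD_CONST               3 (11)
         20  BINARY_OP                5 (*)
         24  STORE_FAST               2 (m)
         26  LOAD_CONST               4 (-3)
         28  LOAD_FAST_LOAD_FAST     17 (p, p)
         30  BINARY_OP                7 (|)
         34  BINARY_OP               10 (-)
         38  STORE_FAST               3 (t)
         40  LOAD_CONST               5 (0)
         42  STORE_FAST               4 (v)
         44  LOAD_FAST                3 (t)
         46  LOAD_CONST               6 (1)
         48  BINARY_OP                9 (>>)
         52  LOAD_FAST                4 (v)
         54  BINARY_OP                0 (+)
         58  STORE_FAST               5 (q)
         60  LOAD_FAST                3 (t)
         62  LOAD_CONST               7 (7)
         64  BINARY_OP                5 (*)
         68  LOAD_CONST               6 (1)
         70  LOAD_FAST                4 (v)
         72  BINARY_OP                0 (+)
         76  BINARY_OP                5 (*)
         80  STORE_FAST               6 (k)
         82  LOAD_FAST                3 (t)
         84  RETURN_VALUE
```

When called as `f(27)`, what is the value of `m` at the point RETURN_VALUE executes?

88

LOAD_CONST → push 8. Stack: [8]
STORE_FAST p → p=8. Stack: []
LOAD_FAST p → push 8. Stack: [8]
LOAD_CONST → push 5. Stack: [8, 5]
BINARY_OP + → 8 + 5 = 13. Stack: [13]
STORE_FAST m → m=13. Stack: []
LOAD_FAST p → push 8. Stack: [8]
LOAD_CONST → push 11. Stack: [8, 11]
BINARY_OP * → 8 * 11 = 88. Stack: [88]
STORE_FAST m → m=88. Stack: []
LOAD_CONST → push -3. Stack: [-3]
LOAD_FAST_LOAD_FAST p,p → push 8,8. Stack: [-3, 8, 8]
BINARY_OP | → 8 | 8 = 8. Stack: [-3, 8]
BINARY_OP - → -3 - 8 = -11. Stack: [-11]
STORE_FAST t → t=-11. Stack: []
LOAD_CONST → push 0. Stack: [0]
STORE_FAST v → v=0. Stack: []
LOAD_FAST t → push -11. Stack: [-11]
LOAD_CONST → push 1. Stack: [-11, 1]
BINARY_OP >> → -11 >> 1 = -6. Stack: [-6]
LOAD_FAST v → push 0. Stack: [-6, 0]
BINARY_OP + → -6 + 0 = -6. Stack: [-6]
STORE_FAST q → q=-6. Stack: []
LOAD_FAST t → push -11. Stack: [-11]
LOAD_CONST → push 7. Stack: [-11, 7]
BINARY_OP * → -11 * 7 = -77. Stack: [-77]
LOAD_CONST → push 1. Stack: [-77, 1]
LOAD_FAST v → push 0. Stack: [-77, 1, 0]
BINARY_OP + → 1 + 0 = 1. Stack: [-77, 1]
BINARY_OP * → -77 * 1 = -77. Stack: [-77]
STORE_FAST k → k=-77. Stack: []
LOAD_FAST t → push -11. Stack: [-11]
RETURN_VALUE → return -11.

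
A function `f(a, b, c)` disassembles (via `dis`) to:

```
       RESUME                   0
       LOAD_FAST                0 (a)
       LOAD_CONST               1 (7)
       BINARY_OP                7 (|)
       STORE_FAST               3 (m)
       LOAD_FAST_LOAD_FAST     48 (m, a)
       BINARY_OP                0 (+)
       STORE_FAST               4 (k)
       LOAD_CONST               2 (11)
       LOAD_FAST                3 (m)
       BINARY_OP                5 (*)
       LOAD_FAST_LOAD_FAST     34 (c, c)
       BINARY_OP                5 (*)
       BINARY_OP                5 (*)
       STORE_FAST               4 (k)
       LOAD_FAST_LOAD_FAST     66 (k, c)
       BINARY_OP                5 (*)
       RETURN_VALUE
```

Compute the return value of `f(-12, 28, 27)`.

LOAD_FAST a → push -12. Stack: [-12]
LOAD_CONST → push 7. Stack: [-12, 7]
BINARY_OP | → -12 | 7 = -9. Stack: [-9]
STORE_FAST m → m=-9. Stack: []
LOAD_FAST_LOAD_FAST m,a → push -9,-12. Stack: [-9, -12]
BINARY_OP + → -9 + -12 = -21. Stack: [-21]
STORE_FAST k → k=-21. Stack: []
LOAD_CONST → push 11. Stack: [11]
LOAD_FAST m → push -9. Stack: [11, -9]
BINARY_OP * → 11 * -9 = -99. Stack: [-99]
LOAD_FAST_LOAD_FAST c,c → push 27,27. Stack: [-99, 27, 27]
BINARY_OP * → 27 * 27 = 729. Stack: [-99, 729]
BINARY_OP * → -99 * 729 = -72171. Stack: [-72171]
STORE_FAST k → k=-72171. Stack: []
LOAD_FAST_LOAD_FAST k,c → push -72171,27. Stack: [-72171, 27]
BINARY_OP * → -72171 * 27 = -1948617. Stack: [-1948617]
RETURN_VALUE → return -1948617.

-1948617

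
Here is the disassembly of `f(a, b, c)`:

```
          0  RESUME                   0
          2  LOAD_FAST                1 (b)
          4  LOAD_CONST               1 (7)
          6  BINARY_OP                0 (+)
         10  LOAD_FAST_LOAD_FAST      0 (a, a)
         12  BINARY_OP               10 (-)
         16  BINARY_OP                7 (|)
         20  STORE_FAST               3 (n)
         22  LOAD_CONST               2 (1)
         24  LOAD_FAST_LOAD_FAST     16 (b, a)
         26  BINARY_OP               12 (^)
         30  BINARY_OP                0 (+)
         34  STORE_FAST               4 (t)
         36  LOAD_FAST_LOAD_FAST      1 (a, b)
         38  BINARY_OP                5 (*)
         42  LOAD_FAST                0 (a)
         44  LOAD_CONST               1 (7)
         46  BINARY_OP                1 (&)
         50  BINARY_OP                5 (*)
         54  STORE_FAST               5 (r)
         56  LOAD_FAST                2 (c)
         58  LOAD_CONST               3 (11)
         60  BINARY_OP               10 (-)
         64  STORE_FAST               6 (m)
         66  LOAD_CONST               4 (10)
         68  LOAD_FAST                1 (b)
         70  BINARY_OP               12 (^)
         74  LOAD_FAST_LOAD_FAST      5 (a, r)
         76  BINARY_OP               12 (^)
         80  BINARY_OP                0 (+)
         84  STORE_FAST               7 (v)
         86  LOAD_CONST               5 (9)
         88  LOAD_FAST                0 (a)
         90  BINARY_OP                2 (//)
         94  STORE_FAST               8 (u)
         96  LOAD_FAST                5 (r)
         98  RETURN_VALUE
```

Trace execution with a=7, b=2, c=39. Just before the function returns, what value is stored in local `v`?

109

LOAD_FAST b → push 2. Stack: [2]
LOAD_CONST → push 7. Stack: [2, 7]
BINARY_OP + → 2 + 7 = 9. Stack: [9]
LOAD_FAST_LOAD_FAST a,a → push 7,7. Stack: [9, 7, 7]
BINARY_OP - → 7 - 7 = 0. Stack: [9, 0]
BINARY_OP | → 9 | 0 = 9. Stack: [9]
STORE_FAST n → n=9. Stack: []
LOAD_CONST → push 1. Stack: [1]
LOAD_FAST_LOAD_FAST b,a → push 2,7. Stack: [1, 2, 7]
BINARY_OP ^ → 2 ^ 7 = 5. Stack: [1, 5]
BINARY_OP + → 1 + 5 = 6. Stack: [6]
STORE_FAST t → t=6. Stack: []
LOAD_FAST_LOAD_FAST a,b → push 7,2. Stack: [7, 2]
BINARY_OP * → 7 * 2 = 14. Stack: [14]
LOAD_FAST a → push 7. Stack: [14, 7]
LOAD_CONST → push 7. Stack: [14, 7, 7]
BINARY_OP & → 7 & 7 = 7. Stack: [14, 7]
BINARY_OP * → 14 * 7 = 98. Stack: [98]
STORE_FAST r → r=98. Stack: []
LOAD_FAST c → push 39. Stack: [39]
LOAD_CONST → push 11. Stack: [39, 11]
BINARY_OP - → 39 - 11 = 28. Stack: [28]
STORE_FAST m → m=28. Stack: []
LOAD_CONST → push 10. Stack: [10]
LOAD_FAST b → push 2. Stack: [10, 2]
BINARY_OP ^ → 10 ^ 2 = 8. Stack: [8]
LOAD_FAST_LOAD_FAST a,r → push 7,98. Stack: [8, 7, 98]
BINARY_OP ^ → 7 ^ 98 = 101. Stack: [8, 101]
BINARY_OP + → 8 + 101 = 109. Stack: [109]
STORE_FAST v → v=109. Stack: []
LOAD_CONST → push 9. Stack: [9]
LOAD_FAST a → push 7. Stack: [9, 7]
BINARY_OP // → 9 // 7 = 1. Stack: [1]
STORE_FAST u → u=1. Stack: []
LOAD_FAST r → push 98. Stack: [98]
RETURN_VALUE → return 98.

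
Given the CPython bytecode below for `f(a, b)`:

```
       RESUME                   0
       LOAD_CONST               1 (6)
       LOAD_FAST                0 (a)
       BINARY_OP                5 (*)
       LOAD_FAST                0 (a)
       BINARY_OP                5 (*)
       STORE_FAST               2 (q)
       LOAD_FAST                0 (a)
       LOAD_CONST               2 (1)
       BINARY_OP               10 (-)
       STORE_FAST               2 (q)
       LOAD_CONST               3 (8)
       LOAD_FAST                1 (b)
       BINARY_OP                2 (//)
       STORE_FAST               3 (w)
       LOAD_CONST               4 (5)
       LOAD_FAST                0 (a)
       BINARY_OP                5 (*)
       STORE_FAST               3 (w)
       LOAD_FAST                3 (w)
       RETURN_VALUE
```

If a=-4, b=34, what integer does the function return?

-20

LOAD_CONST → push 6. Stack: [6]
LOAD_FAST a → push -4. Stack: [6, -4]
BINARY_OP * → 6 * -4 = -24. Stack: [-24]
LOAD_FAST a → push -4. Stack: [-24, -4]
BINARY_OP * → -24 * -4 = 96. Stack: [96]
STORE_FAST q → q=96. Stack: []
LOAD_FAST a → push -4. Stack: [-4]
LOAD_CONST → push 1. Stack: [-4, 1]
BINARY_OP - → -4 - 1 = -5. Stack: [-5]
STORE_FAST q → q=-5. Stack: []
LOAD_CONST → push 8. Stack: [8]
LOAD_FAST b → push 34. Stack: [8, 34]
BINARY_OP // → 8 // 34 = 0. Stack: [0]
STORE_FAST w → w=0. Stack: []
LOAD_CONST → push 5. Stack: [5]
LOAD_FAST a → push -4. Stack: [5, -4]
BINARY_OP * → 5 * -4 = -20. Stack: [-20]
STORE_FAST w → w=-20. Stack: []
LOAD_FAST w → push -20. Stack: [-20]
RETURN_VALUE → return -20.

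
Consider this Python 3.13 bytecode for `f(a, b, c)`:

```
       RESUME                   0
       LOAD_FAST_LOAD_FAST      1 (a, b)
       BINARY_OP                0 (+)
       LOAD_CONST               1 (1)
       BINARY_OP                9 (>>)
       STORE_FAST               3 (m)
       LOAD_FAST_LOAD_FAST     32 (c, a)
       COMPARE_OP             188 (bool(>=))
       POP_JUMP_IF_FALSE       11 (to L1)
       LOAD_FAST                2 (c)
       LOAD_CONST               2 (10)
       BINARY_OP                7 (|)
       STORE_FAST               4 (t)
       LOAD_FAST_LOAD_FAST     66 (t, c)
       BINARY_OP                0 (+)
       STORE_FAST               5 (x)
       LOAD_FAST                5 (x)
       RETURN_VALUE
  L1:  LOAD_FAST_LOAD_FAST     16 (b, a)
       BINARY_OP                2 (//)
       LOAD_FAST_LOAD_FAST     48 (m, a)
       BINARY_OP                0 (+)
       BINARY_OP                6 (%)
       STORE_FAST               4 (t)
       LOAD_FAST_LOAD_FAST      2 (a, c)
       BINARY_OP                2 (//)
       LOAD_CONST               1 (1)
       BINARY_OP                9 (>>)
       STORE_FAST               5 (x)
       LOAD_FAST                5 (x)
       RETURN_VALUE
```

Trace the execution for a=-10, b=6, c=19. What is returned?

46

LOAD_FAST_LOAD_FAST a,b → push -10,6. Stack: [-10, 6]
BINARY_OP + → -10 + 6 = -4. Stack: [-4]
LOAD_CONST → push 1. Stack: [-4, 1]
BINARY_OP >> → -4 >> 1 = -2. Stack: [-2]
STORE_FAST m → m=-2. Stack: []
LOAD_FAST_LOAD_FAST c,a → push 19,-10. Stack: [19, -10]
COMPARE_OP bool(>=) → 19 vs -10 = True. Stack: [True]
POP_JUMP_IF_FALSE → pop True; no jump. Stack: []
LOAD_FAST c → push 19. Stack: [19]
LOAD_CONST → push 10. Stack: [19, 10]
BINARY_OP | → 19 | 10 = 27. Stack: [27]
STORE_FAST t → t=27. Stack: []
LOAD_FAST_LOAD_FAST t,c → push 27,19. Stack: [27, 19]
BINARY_OP + → 27 + 19 = 46. Stack: [46]
STORE_FAST x → x=46. Stack: []
LOAD_FAST x → push 46. Stack: [46]
RETURN_VALUE → return 46.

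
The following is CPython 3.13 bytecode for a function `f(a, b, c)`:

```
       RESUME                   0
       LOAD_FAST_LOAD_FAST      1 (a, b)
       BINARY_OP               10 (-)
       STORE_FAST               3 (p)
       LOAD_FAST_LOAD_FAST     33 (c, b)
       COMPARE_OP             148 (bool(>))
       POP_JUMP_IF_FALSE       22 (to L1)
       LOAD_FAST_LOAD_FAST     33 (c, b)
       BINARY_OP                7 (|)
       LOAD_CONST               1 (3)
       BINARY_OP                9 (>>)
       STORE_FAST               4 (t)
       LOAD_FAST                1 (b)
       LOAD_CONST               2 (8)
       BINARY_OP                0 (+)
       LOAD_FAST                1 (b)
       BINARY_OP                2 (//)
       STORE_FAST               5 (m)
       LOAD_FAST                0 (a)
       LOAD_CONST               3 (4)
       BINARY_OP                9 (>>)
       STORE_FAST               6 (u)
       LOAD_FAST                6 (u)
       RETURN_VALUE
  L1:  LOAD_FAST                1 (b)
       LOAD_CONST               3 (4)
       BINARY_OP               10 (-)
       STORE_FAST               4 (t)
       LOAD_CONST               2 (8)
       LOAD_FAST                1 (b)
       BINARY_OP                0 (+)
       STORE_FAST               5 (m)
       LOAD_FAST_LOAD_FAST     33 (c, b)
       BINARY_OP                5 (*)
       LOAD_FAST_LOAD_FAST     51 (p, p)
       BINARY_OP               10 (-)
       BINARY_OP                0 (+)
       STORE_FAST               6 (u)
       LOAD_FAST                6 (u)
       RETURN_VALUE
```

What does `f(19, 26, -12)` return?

-312

LOAD_FAST_LOAD_FAST a,b → push 19,26. Stack: [19, 26]
BINARY_OP - → 19 - 26 = -7. Stack: [-7]
STORE_FAST p → p=-7. Stack: []
LOAD_FAST_LOAD_FAST c,b → push -12,26. Stack: [-12, 26]
COMPARE_OP bool(>) → -12 vs 26 = False. Stack: [False]
POP_JUMP_IF_FALSE → pop False; jump. Stack: []
LOAD_FAST b → push 26. Stack: [26]
LOAD_CONST → push 4. Stack: [26, 4]
BINARY_OP - → 26 - 4 = 22. Stack: [22]
STORE_FAST t → t=22. Stack: []
LOAD_CONST → push 8. Stack: [8]
LOAD_FAST b → push 26. Stack: [8, 26]
BINARY_OP + → 8 + 26 = 34. Stack: [34]
STORE_FAST m → m=34. Stack: []
LOAD_FAST_LOAD_FAST c,b → push -12,26. Stack: [-12, 26]
BINARY_OP * → -12 * 26 = -312. Stack: [-312]
LOAD_FAST_LOAD_FAST p,p → push -7,-7. Stack: [-312, -7, -7]
BINARY_OP - → -7 - -7 = 0. Stack: [-312, 0]
BINARY_OP + → -312 + 0 = -312. Stack: [-312]
STORE_FAST u → u=-312. Stack: []
LOAD_FAST u → push -312. Stack: [-312]
RETURN_VALUE → return -312.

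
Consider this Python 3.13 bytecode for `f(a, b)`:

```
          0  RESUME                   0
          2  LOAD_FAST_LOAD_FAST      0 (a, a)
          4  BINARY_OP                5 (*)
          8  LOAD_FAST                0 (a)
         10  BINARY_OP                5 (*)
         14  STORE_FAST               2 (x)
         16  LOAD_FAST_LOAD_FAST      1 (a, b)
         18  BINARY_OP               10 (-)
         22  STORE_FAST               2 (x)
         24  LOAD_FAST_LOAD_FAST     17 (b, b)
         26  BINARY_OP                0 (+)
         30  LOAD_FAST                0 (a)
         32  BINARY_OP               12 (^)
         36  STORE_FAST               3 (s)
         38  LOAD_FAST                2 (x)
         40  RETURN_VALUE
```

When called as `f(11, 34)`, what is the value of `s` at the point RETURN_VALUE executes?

79

LOAD_FAST_LOAD_FAST a,a → push 11,11. Stack: [11, 11]
BINARY_OP * → 11 * 11 = 121. Stack: [121]
LOAD_FAST a → push 11. Stack: [121, 11]
BINARY_OP * → 121 * 11 = 1331. Stack: [1331]
STORE_FAST x → x=1331. Stack: []
LOAD_FAST_LOAD_FAST a,b → push 11,34. Stack: [11, 34]
BINARY_OP - → 11 - 34 = -23. Stack: [-23]
STORE_FAST x → x=-23. Stack: []
LOAD_FAST_LOAD_FAST b,b → push 34,34. Stack: [34, 34]
BINARY_OP + → 34 + 34 = 68. Stack: [68]
LOAD_FAST a → push 11. Stack: [68, 11]
BINARY_OP ^ → 68 ^ 11 = 79. Stack: [79]
STORE_FAST s → s=79. Stack: []
LOAD_FAST x → push -23. Stack: [-23]
RETURN_VALUE → return -23.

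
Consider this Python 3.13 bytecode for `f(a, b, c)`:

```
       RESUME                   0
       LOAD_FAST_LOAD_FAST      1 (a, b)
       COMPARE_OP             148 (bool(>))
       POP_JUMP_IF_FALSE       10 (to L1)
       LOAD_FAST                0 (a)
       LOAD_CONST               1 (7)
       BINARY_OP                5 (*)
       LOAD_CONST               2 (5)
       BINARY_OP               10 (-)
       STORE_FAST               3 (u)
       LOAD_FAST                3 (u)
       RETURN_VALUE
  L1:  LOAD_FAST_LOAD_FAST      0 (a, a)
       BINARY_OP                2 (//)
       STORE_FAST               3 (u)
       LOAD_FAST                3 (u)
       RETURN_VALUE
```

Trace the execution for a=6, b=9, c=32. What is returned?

1

LOAD_FAST_LOAD_FAST a,b → push 6,9. Stack: [6, 9]
COMPARE_OP bool(>) → 6 vs 9 = False. Stack: [False]
POP_JUMP_IF_FALSE → pop False; jump. Stack: []
LOAD_FAST_LOAD_FAST a,a → push 6,6. Stack: [6, 6]
BINARY_OP // → 6 // 6 = 1. Stack: [1]
STORE_FAST u → u=1. Stack: []
LOAD_FAST u → push 1. Stack: [1]
RETURN_VALUE → return 1.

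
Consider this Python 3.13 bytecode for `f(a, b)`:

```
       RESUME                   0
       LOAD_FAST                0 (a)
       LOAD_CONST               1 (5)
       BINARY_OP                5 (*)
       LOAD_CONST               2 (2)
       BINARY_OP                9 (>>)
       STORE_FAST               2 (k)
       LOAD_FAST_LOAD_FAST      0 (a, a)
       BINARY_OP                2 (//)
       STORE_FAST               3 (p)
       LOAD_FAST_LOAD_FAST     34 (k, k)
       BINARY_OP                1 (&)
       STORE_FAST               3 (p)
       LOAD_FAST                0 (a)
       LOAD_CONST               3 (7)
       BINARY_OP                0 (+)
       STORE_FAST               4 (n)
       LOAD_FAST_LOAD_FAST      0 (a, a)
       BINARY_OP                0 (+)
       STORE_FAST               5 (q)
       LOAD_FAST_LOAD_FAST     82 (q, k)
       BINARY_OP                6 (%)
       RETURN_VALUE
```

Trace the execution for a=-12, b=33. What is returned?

LOAD_FAST a → push -12. Stack: [-12]
LOAD_CONST → push 5. Stack: [-12, 5]
BINARY_OP * → -12 * 5 = -60. Stack: [-60]
LOAD_CONST → push 2. Stack: [-60, 2]
BINARY_OP >> → -60 >> 2 = -15. Stack: [-15]
STORE_FAST k → k=-15. Stack: []
LOAD_FAST_LOAD_FAST a,a → push -12,-12. Stack: [-12, -12]
BINARY_OP // → -12 // -12 = 1. Stack: [1]
STORE_FAST p → p=1. Stack: []
LOAD_FAST_LOAD_FAST k,k → push -15,-15. Stack: [-15, -15]
BINARY_OP & → -15 & -15 = -15. Stack: [-15]
STORE_FAST p → p=-15. Stack: []
LOAD_FAST a → push -12. Stack: [-12]
LOAD_CONST → push 7. Stack: [-12, 7]
BINARY_OP + → -12 + 7 = -5. Stack: [-5]
STORE_FAST n → n=-5. Stack: []
LOAD_FAST_LOAD_FAST a,a → push -12,-12. Stack: [-12, -12]
BINARY_OP + → -12 + -12 = -24. Stack: [-24]
STORE_FAST q → q=-24. Stack: []
LOAD_FAST_LOAD_FAST q,k → push -24,-15. Stack: [-24, -15]
BINARY_OP % → -24 % -15 = -9. Stack: [-9]
RETURN_VALUE → return -9.

-9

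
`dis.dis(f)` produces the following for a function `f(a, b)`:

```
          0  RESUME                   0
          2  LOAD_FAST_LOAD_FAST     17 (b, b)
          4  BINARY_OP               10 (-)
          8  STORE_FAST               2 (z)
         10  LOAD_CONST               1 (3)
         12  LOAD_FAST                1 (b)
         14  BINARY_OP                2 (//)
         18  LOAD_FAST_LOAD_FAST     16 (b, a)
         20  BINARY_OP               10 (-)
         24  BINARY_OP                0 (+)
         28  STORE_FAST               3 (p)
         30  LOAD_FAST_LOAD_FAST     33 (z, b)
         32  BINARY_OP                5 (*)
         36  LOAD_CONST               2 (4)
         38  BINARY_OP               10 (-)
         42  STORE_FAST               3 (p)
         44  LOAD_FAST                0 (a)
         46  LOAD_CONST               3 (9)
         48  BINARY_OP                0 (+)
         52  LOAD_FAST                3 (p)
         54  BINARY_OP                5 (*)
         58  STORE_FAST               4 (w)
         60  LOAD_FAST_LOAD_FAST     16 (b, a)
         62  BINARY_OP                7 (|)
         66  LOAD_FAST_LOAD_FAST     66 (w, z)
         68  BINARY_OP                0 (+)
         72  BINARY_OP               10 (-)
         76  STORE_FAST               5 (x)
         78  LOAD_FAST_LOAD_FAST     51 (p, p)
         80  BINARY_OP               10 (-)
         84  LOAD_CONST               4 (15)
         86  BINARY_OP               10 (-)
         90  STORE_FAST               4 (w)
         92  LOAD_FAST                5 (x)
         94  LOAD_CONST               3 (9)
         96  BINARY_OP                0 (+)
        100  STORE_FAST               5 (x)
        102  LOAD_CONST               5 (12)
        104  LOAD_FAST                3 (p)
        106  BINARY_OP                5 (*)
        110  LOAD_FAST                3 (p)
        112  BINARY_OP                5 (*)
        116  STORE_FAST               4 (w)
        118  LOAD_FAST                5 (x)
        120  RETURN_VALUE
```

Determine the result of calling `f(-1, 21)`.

LOAD_FAST_LOAD_FAST b,b → push 21,21. Stack: [21, 21]
BINARY_OP - → 21 - 21 = 0. Stack: [0]
STORE_FAST z → z=0. Stack: []
LOAD_CONST → push 3. Stack: [3]
LOAD_FAST b → push 21. Stack: [3, 21]
BINARY_OP // → 3 // 21 = 0. Stack: [0]
LOAD_FAST_LOAD_FAST b,a → push 21,-1. Stack: [0, 21, -1]
BINARY_OP - → 21 - -1 = 22. Stack: [0, 22]
BINARY_OP + → 0 + 22 = 22. Stack: [22]
STORE_FAST p → p=22. Stack: []
LOAD_FAST_LOAD_FAST z,b → push 0,21. Stack: [0, 21]
BINARY_OP * → 0 * 21 = 0. Stack: [0]
LOAD_CONST → push 4. Stack: [0, 4]
BINARY_OP - → 0 - 4 = -4. Stack: [-4]
STORE_FAST p → p=-4. Stack: []
LOAD_FAST a → push -1. Stack: [-1]
LOAD_CONST → push 9. Stack: [-1, 9]
BINARY_OP + → -1 + 9 = 8. Stack: [8]
LOAD_FAST p → push -4. Stack: [8, -4]
BINARY_OP * → 8 * -4 = -32. Stack: [-32]
STORE_FAST w → w=-32. Stack: []
LOAD_FAST_LOAD_FAST b,a → push 21,-1. Stack: [21, -1]
BINARY_OP | → 21 | -1 = -1. Stack: [-1]
LOAD_FAST_LOAD_FAST w,z → push -32,0. Stack: [-1, -32, 0]
BINARY_OP + → -32 + 0 = -32. Stack: [-1, -32]
BINARY_OP - → -1 - -32 = 31. Stack: [31]
STORE_FAST x → x=31. Stack: []
LOAD_FAST_LOAD_FAST p,p → push -4,-4. Stack: [-4, -4]
BINARY_OP - → -4 - -4 = 0. Stack: [0]
LOAD_CONST → push 15. Stack: [0, 15]
BINARY_OP - → 0 - 15 = -15. Stack: [-15]
STORE_FAST w → w=-15. Stack: []
LOAD_FAST x → push 31. Stack: [31]
LOAD_CONST → push 9. Stack: [31, 9]
BINARY_OP + → 31 + 9 = 40. Stack: [40]
STORE_FAST x → x=40. Stack: []
LOAD_CONST → push 12. Stack: [12]
LOAD_FAST p → push -4. Stack: [12, -4]
BINARY_OP * → 12 * -4 = -48. Stack: [-48]
LOAD_FAST p → push -4. Stack: [-48, -4]
BINARY_OP * → -48 * -4 = 192. Stack: [192]
STORE_FAST w → w=192. Stack: []
LOAD_FAST x → push 40. Stack: [40]
RETURN_VALUE → return 40.

40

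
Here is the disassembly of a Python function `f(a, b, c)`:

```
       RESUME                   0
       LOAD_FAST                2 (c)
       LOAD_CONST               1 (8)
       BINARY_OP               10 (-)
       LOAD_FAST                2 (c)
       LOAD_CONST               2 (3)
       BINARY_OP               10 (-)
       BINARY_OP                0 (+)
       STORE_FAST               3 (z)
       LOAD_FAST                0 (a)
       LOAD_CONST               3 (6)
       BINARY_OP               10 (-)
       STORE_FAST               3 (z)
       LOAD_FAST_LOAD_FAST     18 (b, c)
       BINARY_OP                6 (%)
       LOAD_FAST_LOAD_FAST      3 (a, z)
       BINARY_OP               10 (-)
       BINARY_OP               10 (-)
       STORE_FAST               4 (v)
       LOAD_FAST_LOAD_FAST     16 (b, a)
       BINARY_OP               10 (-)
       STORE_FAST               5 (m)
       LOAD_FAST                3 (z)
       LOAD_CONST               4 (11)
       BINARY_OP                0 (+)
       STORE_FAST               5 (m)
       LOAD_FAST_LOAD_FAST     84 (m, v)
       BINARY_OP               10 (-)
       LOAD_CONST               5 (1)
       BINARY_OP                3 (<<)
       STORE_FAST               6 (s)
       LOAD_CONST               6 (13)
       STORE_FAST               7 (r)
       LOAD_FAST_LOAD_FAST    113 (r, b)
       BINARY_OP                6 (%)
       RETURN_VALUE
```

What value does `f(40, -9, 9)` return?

LOAD_FAST c → push 9. Stack: [9]
LOAD_CONST → push 8. Stack: [9, 8]
BINARY_OP - → 9 - 8 = 1. Stack: [1]
LOAD_FAST c → push 9. Stack: [1, 9]
LOAD_CONST → push 3. Stack: [1, 9, 3]
BINARY_OP - → 9 - 3 = 6. Stack: [1, 6]
BINARY_OP + → 1 + 6 = 7. Stack: [7]
STORE_FAST z → z=7. Stack: []
LOAD_FAST a → push 40. Stack: [40]
LOAD_CONST → push 6. Stack: [40, 6]
BINARY_OP - → 40 - 6 = 34. Stack: [34]
STORE_FAST z → z=34. Stack: []
LOAD_FAST_LOAD_FAST b,c → push -9,9. Stack: [-9, 9]
BINARY_OP % → -9 % 9 = 0. Stack: [0]
LOAD_FAST_LOAD_FAST a,z → push 40,34. Stack: [0, 40, 34]
BINARY_OP - → 40 - 34 = 6. Stack: [0, 6]
BINARY_OP - → 0 - 6 = -6. Stack: [-6]
STORE_FAST v → v=-6. Stack: []
LOAD_FAST_LOAD_FAST b,a → push -9,40. Stack: [-9, 40]
BINARY_OP - → -9 - 40 = -49. Stack: [-49]
STORE_FAST m → m=-49. Stack: []
LOAD_FAST z → push 34. Stack: [34]
LOAD_CONST → push 11. Stack: [34, 11]
BINARY_OP + → 34 + 11 = 45. Stack: [45]
STORE_FAST m → m=45. Stack: []
LOAD_FAST_LOAD_FAST m,v → push 45,-6. Stack: [45, -6]
BINARY_OP - → 45 - -6 = 51. Stack: [51]
LOAD_CONST → push 1. Stack: [51, 1]
BINARY_OP << → 51 << 1 = 102. Stack: [102]
STORE_FAST s → s=102. Stack: []
LOAD_CONST → push 13. Stack: [13]
STORE_FAST r → r=13. Stack: []
LOAD_FAST_LOAD_FAST r,b → push 13,-9. Stack: [13, -9]
BINARY_OP % → 13 % -9 = -5. Stack: [-5]
RETURN_VALUE → return -5.

-5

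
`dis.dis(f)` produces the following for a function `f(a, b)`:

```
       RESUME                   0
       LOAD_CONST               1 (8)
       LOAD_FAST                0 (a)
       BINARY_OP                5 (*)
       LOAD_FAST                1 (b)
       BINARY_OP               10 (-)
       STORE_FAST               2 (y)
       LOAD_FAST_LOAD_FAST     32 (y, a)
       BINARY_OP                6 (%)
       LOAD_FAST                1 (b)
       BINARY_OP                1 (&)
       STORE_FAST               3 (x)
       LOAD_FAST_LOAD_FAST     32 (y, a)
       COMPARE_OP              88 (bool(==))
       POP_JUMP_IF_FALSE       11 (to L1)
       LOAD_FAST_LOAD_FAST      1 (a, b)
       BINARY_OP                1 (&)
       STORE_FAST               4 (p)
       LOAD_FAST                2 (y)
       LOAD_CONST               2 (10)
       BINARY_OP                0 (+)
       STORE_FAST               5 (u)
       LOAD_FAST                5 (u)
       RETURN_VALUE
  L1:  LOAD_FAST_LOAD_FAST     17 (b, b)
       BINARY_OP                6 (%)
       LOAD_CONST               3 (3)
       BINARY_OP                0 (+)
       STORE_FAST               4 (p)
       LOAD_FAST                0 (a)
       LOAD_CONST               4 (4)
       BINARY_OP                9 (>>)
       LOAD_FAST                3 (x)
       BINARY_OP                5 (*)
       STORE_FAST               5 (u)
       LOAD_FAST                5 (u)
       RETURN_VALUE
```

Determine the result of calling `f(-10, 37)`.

-33

LOAD_CONST → push 8. Stack: [8]
LOAD_FAST a → push -10. Stack: [8, -10]
BINARY_OP * → 8 * -10 = -80. Stack: [-80]
LOAD_FAST b → push 37. Stack: [-80, 37]
BINARY_OP - → -80 - 37 = -117. Stack: [-117]
STORE_FAST y → y=-117. Stack: []
LOAD_FAST_LOAD_FAST y,a → push -117,-10. Stack: [-117, -10]
BINARY_OP % → -117 % -10 = -7. Stack: [-7]
LOAD_FAST b → push 37. Stack: [-7, 37]
BINARY_OP & → -7 & 37 = 33. Stack: [33]
STORE_FAST x → x=33. Stack: []
LOAD_FAST_LOAD_FAST y,a → push -117,-10. Stack: [-117, -10]
COMPARE_OP bool(==) → -117 vs -10 = False. Stack: [False]
POP_JUMP_IF_FALSE → pop False; jump. Stack: []
LOAD_FAST_LOAD_FAST b,b → push 37,37. Stack: [37, 37]
BINARY_OP % → 37 % 37 = 0. Stack: [0]
LOAD_CONST → push 3. Stack: [0, 3]
BINARY_OP + → 0 + 3 = 3. Stack: [3]
STORE_FAST p → p=3. Stack: []
LOAD_FAST a → push -10. Stack: [-10]
LOAD_CONST → push 4. Stack: [-10, 4]
BINARY_OP >> → -10 >> 4 = -1. Stack: [-1]
LOAD_FAST x → push 33. Stack: [-1, 33]
BINARY_OP * → -1 * 33 = -33. Stack: [-33]
STORE_FAST u → u=-33. Stack: []
LOAD_FAST u → push -33. Stack: [-33]
RETURN_VALUE → return -33.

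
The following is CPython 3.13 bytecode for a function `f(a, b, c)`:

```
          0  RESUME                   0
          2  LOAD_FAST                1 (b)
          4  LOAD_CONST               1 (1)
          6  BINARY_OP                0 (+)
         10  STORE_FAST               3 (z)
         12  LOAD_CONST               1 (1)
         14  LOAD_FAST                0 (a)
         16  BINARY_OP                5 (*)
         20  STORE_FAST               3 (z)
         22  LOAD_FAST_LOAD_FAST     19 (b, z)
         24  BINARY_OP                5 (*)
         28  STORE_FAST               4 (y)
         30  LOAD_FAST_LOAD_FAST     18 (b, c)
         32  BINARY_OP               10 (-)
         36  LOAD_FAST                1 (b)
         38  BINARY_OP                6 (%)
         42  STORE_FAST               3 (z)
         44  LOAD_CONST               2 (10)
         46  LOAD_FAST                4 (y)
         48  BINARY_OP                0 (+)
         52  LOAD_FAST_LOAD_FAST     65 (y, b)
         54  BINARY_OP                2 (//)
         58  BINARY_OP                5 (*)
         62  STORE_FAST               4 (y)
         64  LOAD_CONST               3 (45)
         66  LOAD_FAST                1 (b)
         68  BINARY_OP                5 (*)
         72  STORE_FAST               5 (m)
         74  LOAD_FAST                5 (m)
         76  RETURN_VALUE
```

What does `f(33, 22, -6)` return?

LOAD_FAST b → push 22. Stack: [22]
LOAD_CONST → push 1. Stack: [22, 1]
BINARY_OP + → 22 + 1 = 23. Stack: [23]
STORE_FAST z → z=23. Stack: []
LOAD_CONST → push 1. Stack: [1]
LOAD_FAST a → push 33. Stack: [1, 33]
BINARY_OP * → 1 * 33 = 33. Stack: [33]
STORE_FAST z → z=33. Stack: []
LOAD_FAST_LOAD_FAST b,z → push 22,33. Stack: [22, 33]
BINARY_OP * → 22 * 33 = 726. Stack: [726]
STORE_FAST y → y=726. Stack: []
LOAD_FAST_LOAD_FAST b,c → push 22,-6. Stack: [22, -6]
BINARY_OP - → 22 - -6 = 28. Stack: [28]
LOAD_FAST b → push 22. Stack: [28, 22]
BINARY_OP % → 28 % 22 = 6. Stack: [6]
STORE_FAST z → z=6. Stack: []
LOAD_CONST → push 10. Stack: [10]
LOAD_FAST y → push 726. Stack: [10, 726]
BINARY_OP + → 10 + 726 = 736. Stack: [736]
LOAD_FAST_LOAD_FAST y,b → push 726,22. Stack: [736, 726, 22]
BINARY_OP // → 726 // 22 = 33. Stack: [736, 33]
BINARY_OP * → 736 * 33 = 24288. Stack: [24288]
STORE_FAST y → y=24288. Stack: []
LOAD_CONST → push 45. Stack: [45]
LOAD_FAST b → push 22. Stack: [45, 22]
BINARY_OP * → 45 * 22 = 990. Stack: [990]
STORE_FAST m → m=990. Stack: []
LOAD_FAST m → push 990. Stack: [990]
RETURN_VALUE → return 990.

990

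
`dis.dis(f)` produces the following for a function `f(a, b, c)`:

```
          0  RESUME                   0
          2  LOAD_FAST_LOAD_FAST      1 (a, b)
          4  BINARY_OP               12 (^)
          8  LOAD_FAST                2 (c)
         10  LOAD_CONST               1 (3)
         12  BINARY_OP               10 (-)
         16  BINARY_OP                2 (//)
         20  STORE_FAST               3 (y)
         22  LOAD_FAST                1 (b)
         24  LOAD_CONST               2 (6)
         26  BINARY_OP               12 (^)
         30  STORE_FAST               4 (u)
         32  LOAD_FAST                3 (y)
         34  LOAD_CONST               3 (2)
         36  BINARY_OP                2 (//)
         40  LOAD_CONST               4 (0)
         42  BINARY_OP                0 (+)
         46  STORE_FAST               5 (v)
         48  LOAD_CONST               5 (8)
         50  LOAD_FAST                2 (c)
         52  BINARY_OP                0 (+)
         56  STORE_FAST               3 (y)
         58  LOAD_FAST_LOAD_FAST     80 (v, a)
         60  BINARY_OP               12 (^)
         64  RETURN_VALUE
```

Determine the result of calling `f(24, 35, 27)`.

25

LOAD_FAST_LOAD_FAST a,b → push 24,35. Stack: [24, 35]
BINARY_OP ^ → 24 ^ 35 = 59. Stack: [59]
LOAD_FAST c → push 27. Stack: [59, 27]
LOAD_CONST → push 3. Stack: [59, 27, 3]
BINARY_OP - → 27 - 3 = 24. Stack: [59, 24]
BINARY_OP // → 59 // 24 = 2. Stack: [2]
STORE_FAST y → y=2. Stack: []
LOAD_FAST b → push 35. Stack: [35]
LOAD_CONST → push 6. Stack: [35, 6]
BINARY_OP ^ → 35 ^ 6 = 37. Stack: [37]
STORE_FAST u → u=37. Stack: []
LOAD_FAST y → push 2. Stack: [2]
LOAD_CONST → push 2. Stack: [2, 2]
BINARY_OP // → 2 // 2 = 1. Stack: [1]
LOAD_CONST → push 0. Stack: [1, 0]
BINARY_OP + → 1 + 0 = 1. Stack: [1]
STORE_FAST v → v=1. Stack: []
LOAD_CONST → push 8. Stack: [8]
LOAD_FAST c → push 27. Stack: [8, 27]
BINARY_OP + → 8 + 27 = 35. Stack: [35]
STORE_FAST y → y=35. Stack: []
LOAD_FAST_LOAD_FAST v,a → push 1,24. Stack: [1, 24]
BINARY_OP ^ → 1 ^ 24 = 25. Stack: [25]
RETURN_VALUE → return 25.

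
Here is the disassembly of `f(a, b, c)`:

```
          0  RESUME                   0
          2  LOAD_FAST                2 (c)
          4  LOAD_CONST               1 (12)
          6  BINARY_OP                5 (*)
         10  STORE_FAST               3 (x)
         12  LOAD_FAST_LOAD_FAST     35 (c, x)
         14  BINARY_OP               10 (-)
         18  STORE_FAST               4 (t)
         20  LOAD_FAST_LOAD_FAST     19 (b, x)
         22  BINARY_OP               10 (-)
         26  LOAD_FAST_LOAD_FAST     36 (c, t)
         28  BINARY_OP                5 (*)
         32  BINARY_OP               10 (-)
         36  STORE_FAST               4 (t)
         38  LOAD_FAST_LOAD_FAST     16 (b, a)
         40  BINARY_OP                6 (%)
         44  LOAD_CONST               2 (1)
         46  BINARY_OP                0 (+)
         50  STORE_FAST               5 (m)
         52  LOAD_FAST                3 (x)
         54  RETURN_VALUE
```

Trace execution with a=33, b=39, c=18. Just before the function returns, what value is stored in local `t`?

LOAD_FAST c → push 18. Stack: [18]
LOAD_CONST → push 12. Stack: [18, 12]
BINARY_OP * → 18 * 12 = 216. Stack: [216]
STORE_FAST x → x=216. Stack: []
LOAD_FAST_LOAD_FAST c,x → push 18,216. Stack: [18, 216]
BINARY_OP - → 18 - 216 = -198. Stack: [-198]
STORE_FAST t → t=-198. Stack: []
LOAD_FAST_LOAD_FAST b,x → push 39,216. Stack: [39, 216]
BINARY_OP - → 39 - 216 = -177. Stack: [-177]
LOAD_FAST_LOAD_FAST c,t → push 18,-198. Stack: [-177, 18, -198]
BINARY_OP * → 18 * -198 = -3564. Stack: [-177, -3564]
BINARY_OP - → -177 - -3564 = 3387. Stack: [3387]
STORE_FAST t → t=3387. Stack: []
LOAD_FAST_LOAD_FAST b,a → push 39,33. Stack: [39, 33]
BINARY_OP % → 39 % 33 = 6. Stack: [6]
LOAD_CONST → push 1. Stack: [6, 1]
BINARY_OP + → 6 + 1 = 7. Stack: [7]
STORE_FAST m → m=7. Stack: []
LOAD_FAST x → push 216. Stack: [216]
RETURN_VALUE → return 216.

3387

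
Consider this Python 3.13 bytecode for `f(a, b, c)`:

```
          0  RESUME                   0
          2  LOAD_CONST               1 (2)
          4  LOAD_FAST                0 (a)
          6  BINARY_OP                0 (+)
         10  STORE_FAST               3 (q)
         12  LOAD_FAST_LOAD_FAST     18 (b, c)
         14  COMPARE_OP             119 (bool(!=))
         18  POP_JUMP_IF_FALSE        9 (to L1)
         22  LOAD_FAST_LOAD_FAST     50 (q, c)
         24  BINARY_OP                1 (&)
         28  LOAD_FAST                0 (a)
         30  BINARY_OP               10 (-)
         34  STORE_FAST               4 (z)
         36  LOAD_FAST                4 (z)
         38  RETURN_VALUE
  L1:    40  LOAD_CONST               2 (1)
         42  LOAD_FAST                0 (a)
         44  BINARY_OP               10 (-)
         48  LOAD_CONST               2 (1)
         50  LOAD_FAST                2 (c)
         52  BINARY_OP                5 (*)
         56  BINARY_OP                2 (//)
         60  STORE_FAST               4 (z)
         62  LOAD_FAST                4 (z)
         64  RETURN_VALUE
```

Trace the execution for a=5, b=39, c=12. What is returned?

-1

LOAD_CONST → push 2. Stack: [2]
LOAD_FAST a → push 5. Stack: [2, 5]
BINARY_OP + → 2 + 5 = 7. Stack: [7]
STORE_FAST q → q=7. Stack: []
LOAD_FAST_LOAD_FAST b,c → push 39,12. Stack: [39, 12]
COMPARE_OP bool(!=) → 39 vs 12 = True. Stack: [True]
POP_JUMP_IF_FALSE → pop True; no jump. Stack: []
LOAD_FAST_LOAD_FAST q,c → push 7,12. Stack: [7, 12]
BINARY_OP & → 7 & 12 = 4. Stack: [4]
LOAD_FAST a → push 5. Stack: [4, 5]
BINARY_OP - → 4 - 5 = -1. Stack: [-1]
STORE_FAST z → z=-1. Stack: []
LOAD_FAST z → push -1. Stack: [-1]
RETURN_VALUE → return -1.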